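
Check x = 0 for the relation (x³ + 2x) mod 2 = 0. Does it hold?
x = 0: LHS = (0³ + 2·0) mod 2 = 0 mod 2 = 0; 0 = 0 — holds

The relation is satisfied at x = 0.

Answer: Yes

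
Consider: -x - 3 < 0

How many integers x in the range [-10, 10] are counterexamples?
Counterexamples in [-10, 10]: {-10, -9, -8, -7, -6, -5, -4, -3}.

Counting them gives 8 values.

Answer: 8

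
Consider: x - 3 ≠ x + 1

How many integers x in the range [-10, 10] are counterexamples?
Over all integers in [-10, 10], LHS − RHS is always negative; it is closest to 0 at x = 0, where it equals -4:
x = 0: LHS = 0 - 3 = -3, RHS = 0 + 1 = 1; -3 ≠ 1 — holds
At the ends of the range:
x = -10: LHS = (-10) - 3 = -13, RHS = (-10) + 1 = -9; -13 ≠ -9 — holds
x = 10: LHS = 10 - 3 = 7, RHS = 10 + 1 = 11; 7 ≠ 11 — holds
Hence LHS − RHS is never 0, i.e. the two sides are never equal, so the relation holds for every integer in [-10, 10].

No counterexample appears in that range.

Answer: 0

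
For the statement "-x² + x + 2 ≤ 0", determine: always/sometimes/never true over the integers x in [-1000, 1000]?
Holds at x = -1: LHS = -(-1)² + (-1) + 2 = 0; 0 ≤ 0 — holds
Fails at x = 0: LHS = -0² + 0 + 2 = 2; 2 ≤ 0 — FAILS
It is satisfied by some integers in the range but not all.

Answer: Sometimes true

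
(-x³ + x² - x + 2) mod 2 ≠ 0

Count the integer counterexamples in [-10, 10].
Counterexamples in [-10, 10]: {-10, -8, -6, -4, -2, 0, 2, 4, 6, 8, 10}.

Counting them gives 11 values.

Answer: 11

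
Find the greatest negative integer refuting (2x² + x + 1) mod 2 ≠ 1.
Testing negative integers from -1 downward:
x = -1: LHS = (2·(-1)² + (-1) + 1) mod 2 = 2 mod 2 = 0; 0 ≠ 1 — holds
x = -2: LHS = (2·(-2)² + (-2) + 1) mod 2 = 7 mod 2 = 1; 1 ≠ 1 — FAILS  ← closest negative counterexample to 0

Answer: x = -2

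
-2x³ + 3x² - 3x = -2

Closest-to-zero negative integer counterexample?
Testing negative integers from -1 downward:
x = -1: LHS = -2·(-1)³ + 3·(-1)² - 3·(-1) = 8; 8 = -2 — FAILS  ← closest negative counterexample to 0

Answer: x = -1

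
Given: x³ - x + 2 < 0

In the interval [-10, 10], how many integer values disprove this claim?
Counterexamples in [-10, 10]: {-1, 0, 1, 2, 3, 4, 5, 6, 7, 8, 9, 10}.

Counting them gives 12 values.

Answer: 12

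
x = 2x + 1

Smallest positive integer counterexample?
Testing positive integers:
x = 1: RHS = 2·1 + 1 = 3; 1 = 3 — FAILS  ← smallest positive counterexample

Answer: x = 1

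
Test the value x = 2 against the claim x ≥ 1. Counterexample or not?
Substitute x = 2 into the relation:
x = 2: 2 ≥ 1 — holds

The claim holds here, so x = 2 is not a counterexample. (A counterexample exists elsewhere, e.g. x = 0.)

Answer: No, x = 2 is not a counterexample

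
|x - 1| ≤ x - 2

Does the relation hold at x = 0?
x = 0: LHS = |0 - 1| = |-1| = 1, RHS = 0 - 2 = -2; 1 ≤ -2 — FAILS

The relation fails at x = 0, so x = 0 is a counterexample.

Answer: No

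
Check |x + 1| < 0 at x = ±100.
x = 100: LHS = |100 + 1| = |101| = 101; 101 < 0 — FAILS
x = -100: LHS = |(-100) + 1| = |-99| = 99; 99 < 0 — FAILS

Answer: No, fails for both x = 100 and x = -100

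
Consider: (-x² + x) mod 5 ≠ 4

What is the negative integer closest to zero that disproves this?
Testing negative integers from -1 downward:
x = -1: LHS = (-(-1)² + (-1)) mod 5 = (-2) mod 5 = 3; 3 ≠ 4 — holds
x = -2: LHS = (-(-2)² + (-2)) mod 5 = (-6) mod 5 = 4; 4 ≠ 4 — FAILS  ← closest negative counterexample to 0

Answer: x = -2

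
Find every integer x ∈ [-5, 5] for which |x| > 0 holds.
Holds for: {-5, -4, -3, -2, -1, 1, 2, 3, 4, 5}
Fails for: {0}

Answer: {-5, -4, -3, -2, -1, 1, 2, 3, 4, 5}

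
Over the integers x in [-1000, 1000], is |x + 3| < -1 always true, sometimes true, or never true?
An absolute value is never negative, so the left side is ≥ 0 for every x, while the right side is -1. Tightest case in [-1000, 1000] is x = -3:
x = -3: LHS = |(-3) + 3| = |0| = 0; 0 < -1 — FAILS
Hence LHS − RHS is never negative, i.e. LHS ≥ RHS throughout, so the claimed relation (<) fails for every integer in [-1000, 1000].

No integer in the range satisfies it.

Answer: Never true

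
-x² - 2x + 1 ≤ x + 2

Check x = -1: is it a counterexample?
Substitute x = -1 into the relation:
x = -1: LHS = -(-1)² - 2·(-1) + 1 = 2, RHS = (-1) + 2 = 1; 2 ≤ 1 — FAILS

Since the claim fails at x = -1, this value is a counterexample.

Answer: Yes, x = -1 is a counterexample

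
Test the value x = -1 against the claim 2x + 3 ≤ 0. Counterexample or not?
Substitute x = -1 into the relation:
x = -1: LHS = 2·(-1) + 3 = 1; 1 ≤ 0 — FAILS

Since the claim fails at x = -1, this value is a counterexample.

Answer: Yes, x = -1 is a counterexample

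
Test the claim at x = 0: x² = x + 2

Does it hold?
x = 0: LHS = 0² = 0, RHS = 0 + 2 = 2; 0 = 2 — FAILS

The relation fails at x = 0, so x = 0 is a counterexample.

Answer: No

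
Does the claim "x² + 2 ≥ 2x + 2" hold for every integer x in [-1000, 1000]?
The claim fails at x = 1:
x = 1: LHS = 1² + 2 = 3, RHS = 2·1 + 2 = 4; 3 ≥ 4 — FAILS

Because a single integer refutes it, the statement is false.

Answer: False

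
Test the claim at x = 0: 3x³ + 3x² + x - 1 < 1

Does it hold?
x = 0: LHS = 3·0³ + 3·0² + 0 - 1 = -1; -1 < 1 — holds

The relation is satisfied at x = 0.

Answer: Yes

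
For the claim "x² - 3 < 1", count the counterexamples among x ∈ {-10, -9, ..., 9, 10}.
Counterexamples in [-10, 10]: {-10, -9, -8, -7, -6, -5, -4, -3, -2, 2, 3, 4, 5, 6, 7, 8, 9, 10}.

Counting them gives 18 values.

Answer: 18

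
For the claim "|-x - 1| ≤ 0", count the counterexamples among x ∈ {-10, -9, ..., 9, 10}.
Counterexamples in [-10, 10]: {-10, -9, -8, -7, -6, -5, -4, -3, -2, 0, 1, 2, 3, 4, 5, 6, 7, 8, 9, 10}.

Counting them gives 20 values.

Answer: 20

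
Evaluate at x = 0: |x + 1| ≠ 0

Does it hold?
x = 0: LHS = |0 + 1| = |1| = 1; 1 ≠ 0 — holds

The relation is satisfied at x = 0.

Answer: Yes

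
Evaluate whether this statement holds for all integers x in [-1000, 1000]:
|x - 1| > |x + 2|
The claim fails at x = 0:
x = 0: LHS = |0 - 1| = |-1| = 1, RHS = |0 + 2| = |2| = 2; 1 > 2 — FAILS

Because a single integer refutes it, the statement is false.

Answer: False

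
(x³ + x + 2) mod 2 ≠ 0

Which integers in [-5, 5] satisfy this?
For a polynomial with integer coefficients, its value mod 2 depends only on x mod 2, so it suffices to check one representative of each residue class, x = 0, 1:
x = 0: LHS = (0³ + 0 + 2) mod 2 = 2 mod 2 = 0; 0 ≠ 0 — FAILS
x = 1: LHS = (1³ + 1 + 2) mod 2 = 4 mod 2 = 0; 0 ≠ 0 — FAILS
The relation fails in every residue class, so the claimed relation (≠) fails for every integer in [-5, 5].

Answer: None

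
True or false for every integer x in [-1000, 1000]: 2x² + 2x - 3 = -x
The claim fails at x = 0:
x = 0: LHS = 2·0² + 2·0 - 3 = -3, RHS = -0 = 0; -3 = 0 — FAILS

Because a single integer refutes it, the statement is false.

Answer: False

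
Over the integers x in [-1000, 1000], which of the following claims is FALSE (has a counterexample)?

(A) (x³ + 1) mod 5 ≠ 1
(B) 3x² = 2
(A) x = 0: LHS = (0³ + 1) mod 5 = 1 mod 5 = 1; 1 ≠ 1 — FAILS
(B) x = 0: LHS = 3·0² = 0; 0 = 2 — FAILS

Answer: Both A and B are false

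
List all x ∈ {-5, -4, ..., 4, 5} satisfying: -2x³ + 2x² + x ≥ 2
Holds for: {-5, -4, -3, -2, -1}
Fails for: {0, 1, 2, 3, 4, 5}

Answer: {-5, -4, -3, -2, -1}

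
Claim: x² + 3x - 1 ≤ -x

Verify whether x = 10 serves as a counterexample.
Substitute x = 10 into the relation:
x = 10: LHS = 10² + 3·10 - 1 = 129; 129 ≤ -10 — FAILS

Since the claim fails at x = 10, this value is a counterexample.

Answer: Yes, x = 10 is a counterexample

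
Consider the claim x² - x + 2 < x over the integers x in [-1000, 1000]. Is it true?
The claim fails at x = 0:
x = 0: LHS = 0² - 0 + 2 = 2; 2 < 0 — FAILS

Because a single integer refutes it, the statement is false.

Answer: False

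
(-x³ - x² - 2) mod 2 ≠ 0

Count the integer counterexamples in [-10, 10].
Counterexamples in [-10, 10]: {-10, -9, -8, -7, -6, -5, -4, -3, -2, -1, 0, 1, 2, 3, 4, 5, 6, 7, 8, 9, 10}.

Counting them gives 21 values.

Answer: 21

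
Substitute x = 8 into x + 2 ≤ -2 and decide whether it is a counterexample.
Substitute x = 8 into the relation:
x = 8: LHS = 8 + 2 = 10; 10 ≤ -2 — FAILS

Since the claim fails at x = 8, this value is a counterexample.

Answer: Yes, x = 8 is a counterexample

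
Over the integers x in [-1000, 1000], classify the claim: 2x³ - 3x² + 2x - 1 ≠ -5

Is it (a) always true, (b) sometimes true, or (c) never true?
Track d = LHS − RHS over the integers in [-1000, 1000]. Equality would need d = 0, but d changes sign only between consecutive integers, jumping over 0:
x = -1: LHS = 2·(-1)³ - 3·(-1)² + 2·(-1) - 1 = -8; -8 ≠ -5 — holds  (d = -3)
x = 0: LHS = 2·0³ - 3·0² + 2·0 - 1 = -1; -1 ≠ -5 — holds  (d = 4)
Away from these crossings d keeps a constant sign, and checking every integer in [-1000, 1000] confirms d ≠ 0 throughout. Hence the two sides are never equal, so the relation holds for every integer in [-1000, 1000].

No counterexample exists.

Answer: Always true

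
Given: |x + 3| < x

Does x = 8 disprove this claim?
Substitute x = 8 into the relation:
x = 8: LHS = |8 + 3| = |11| = 11; 11 < 8 — FAILS

Since the claim fails at x = 8, this value is a counterexample.

Answer: Yes, x = 8 is a counterexample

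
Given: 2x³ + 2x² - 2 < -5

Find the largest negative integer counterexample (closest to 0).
Testing negative integers from -1 downward:
x = -1: LHS = 2·(-1)³ + 2·(-1)² - 2 = -2; -2 < -5 — FAILS  ← closest negative counterexample to 0

Answer: x = -1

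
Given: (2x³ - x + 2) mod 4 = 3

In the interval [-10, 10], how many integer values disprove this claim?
Counterexamples in [-10, 10]: {-10, -9, -8, -6, -5, -4, -2, -1, 0, 2, 3, 4, 6, 7, 8, 10}.

Counting them gives 16 values.

Answer: 16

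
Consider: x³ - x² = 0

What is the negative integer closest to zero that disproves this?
Testing negative integers from -1 downward:
x = -1: LHS = (-1)³ - (-1)² = -2; -2 = 0 — FAILS  ← closest negative counterexample to 0

Answer: x = -1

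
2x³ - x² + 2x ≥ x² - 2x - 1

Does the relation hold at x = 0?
x = 0: LHS = 2·0³ - 0² + 2·0 = 0, RHS = 0² - 2·0 - 1 = -1; 0 ≥ -1 — holds

The relation is satisfied at x = 0.

Answer: Yes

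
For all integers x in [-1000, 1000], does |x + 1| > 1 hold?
The claim fails at x = 0:
x = 0: LHS = |0 + 1| = |1| = 1; 1 > 1 — FAILS

Because a single integer refutes it, the statement is false.

Answer: False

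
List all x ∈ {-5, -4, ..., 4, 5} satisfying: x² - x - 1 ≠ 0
Track d = LHS − RHS over the integers in [-5, 5]. Equality would need d = 0, but d changes sign only between consecutive integers, jumping over 0:
x = -1: LHS = (-1)² - (-1) - 1 = 1; 1 ≠ 0 — holds  (d = 1)
x = 0: LHS = 0² - 0 - 1 = -1; -1 ≠ 0 — holds  (d = -1)
x = 1: LHS = 1² - 1 - 1 = -1; -1 ≠ 0 — holds  (d = -1)
x = 2: LHS = 2² - 2 - 1 = 1; 1 ≠ 0 — holds  (d = 1)
Away from these crossings d keeps a constant sign, and checking every integer in [-5, 5] confirms d ≠ 0 throughout. Hence the two sides are never equal, so the relation holds for every integer in [-5, 5].

Answer: All integers in [-5, 5]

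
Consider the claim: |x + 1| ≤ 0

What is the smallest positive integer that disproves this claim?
Testing positive integers:
x = 1: LHS = |1 + 1| = |2| = 2; 2 ≤ 0 — FAILS  ← smallest positive counterexample

Answer: x = 1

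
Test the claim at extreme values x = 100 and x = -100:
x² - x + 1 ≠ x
x = 100: LHS = 100² - 100 + 1 = 9901; 9901 ≠ 100 — holds
x = -100: LHS = (-100)² - (-100) + 1 = 10101; 10101 ≠ -100 — holds

Answer: Yes, holds for both x = 100 and x = -100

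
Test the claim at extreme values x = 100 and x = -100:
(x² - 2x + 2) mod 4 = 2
x = 100: LHS = (100² - 2·100 + 2) mod 4 = 9802 mod 4 = 2; 2 = 2 — holds
x = -100: LHS = ((-100)² - 2·(-100) + 2) mod 4 = 10202 mod 4 = 2; 2 = 2 — holds

Answer: Yes, holds for both x = 100 and x = -100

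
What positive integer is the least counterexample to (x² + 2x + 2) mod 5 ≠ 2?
Testing positive integers:
x = 1: LHS = (1² + 2·1 + 2) mod 5 = 5 mod 5 = 0; 0 ≠ 2 — holds
x = 2: LHS = (2² + 2·2 + 2) mod 5 = 10 mod 5 = 0; 0 ≠ 2 — holds
x = 3: LHS = (3² + 2·3 + 2) mod 5 = 17 mod 5 = 2; 2 ≠ 2 — FAILS  ← smallest positive counterexample

Answer: x = 3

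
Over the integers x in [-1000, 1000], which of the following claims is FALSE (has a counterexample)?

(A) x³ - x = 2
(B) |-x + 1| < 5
(A) x = 0: LHS = 0³ - 0 = 0; 0 = 2 — FAILS
(B) x = -4: LHS = |-(-4) + 1| = |5| = 5; 5 < 5 — FAILS

Answer: Both A and B are false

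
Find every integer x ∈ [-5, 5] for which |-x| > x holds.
Holds for: {-5, -4, -3, -2, -1}
Fails for: {0, 1, 2, 3, 4, 5}

Answer: {-5, -4, -3, -2, -1}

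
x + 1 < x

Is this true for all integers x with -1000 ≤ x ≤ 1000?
The claim fails at x = 0:
x = 0: LHS = 0 + 1 = 1; 1 < 0 — FAILS

Because a single integer refutes it, the statement is false.

Answer: False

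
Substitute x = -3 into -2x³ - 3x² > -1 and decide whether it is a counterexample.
Substitute x = -3 into the relation:
x = -3: LHS = -2·(-3)³ - 3·(-3)² = 27; 27 > -1 — holds

The claim holds here, so x = -3 is not a counterexample. (A counterexample exists elsewhere, e.g. x = 1.)

Answer: No, x = -3 is not a counterexample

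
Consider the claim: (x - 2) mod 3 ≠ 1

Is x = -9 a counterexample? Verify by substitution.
Substitute x = -9 into the relation:
x = -9: LHS = ((-9) - 2) mod 3 = (-11) mod 3 = 1; 1 ≠ 1 — FAILS

Since the claim fails at x = -9, this value is a counterexample.

Answer: Yes, x = -9 is a counterexample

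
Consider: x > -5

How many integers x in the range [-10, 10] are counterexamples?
Counterexamples in [-10, 10]: {-10, -9, -8, -7, -6, -5}.

Counting them gives 6 values.

Answer: 6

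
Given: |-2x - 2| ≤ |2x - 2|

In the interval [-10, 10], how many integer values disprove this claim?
Counterexamples in [-10, 10]: {1, 2, 3, 4, 5, 6, 7, 8, 9, 10}.

Counting them gives 10 values.

Answer: 10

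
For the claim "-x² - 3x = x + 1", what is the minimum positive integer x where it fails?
Testing positive integers:
x = 1: LHS = -1² - 3·1 = -4, RHS = 1 + 1 = 2; -4 = 2 — FAILS  ← smallest positive counterexample

Answer: x = 1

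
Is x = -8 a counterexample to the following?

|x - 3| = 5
Substitute x = -8 into the relation:
x = -8: LHS = |(-8) - 3| = |-11| = 11; 11 = 5 — FAILS

Since the claim fails at x = -8, this value is a counterexample.

Answer: Yes, x = -8 is a counterexample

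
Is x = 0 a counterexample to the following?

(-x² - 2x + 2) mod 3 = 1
Substitute x = 0 into the relation:
x = 0: LHS = (-0² - 2·0 + 2) mod 3 = 2 mod 3 = 2; 2 = 1 — FAILS

Since the claim fails at x = 0, this value is a counterexample.

Answer: Yes, x = 0 is a counterexample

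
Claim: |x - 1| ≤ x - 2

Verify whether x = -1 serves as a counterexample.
Substitute x = -1 into the relation:
x = -1: LHS = |(-1) - 1| = |-2| = 2, RHS = (-1) - 2 = -3; 2 ≤ -3 — FAILS

Since the claim fails at x = -1, this value is a counterexample.

Answer: Yes, x = -1 is a counterexample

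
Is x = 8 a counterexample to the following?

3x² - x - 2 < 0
Substitute x = 8 into the relation:
x = 8: LHS = 3·8² - 8 - 2 = 182; 182 < 0 — FAILS

Since the claim fails at x = 8, this value is a counterexample.

Answer: Yes, x = 8 is a counterexample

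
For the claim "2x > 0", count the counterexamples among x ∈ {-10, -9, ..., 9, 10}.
Counterexamples in [-10, 10]: {-10, -9, -8, -7, -6, -5, -4, -3, -2, -1, 0}.

Counting them gives 11 values.

Answer: 11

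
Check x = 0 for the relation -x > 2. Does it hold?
x = 0: LHS = -0 = 0; 0 > 2 — FAILS

The relation fails at x = 0, so x = 0 is a counterexample.

Answer: No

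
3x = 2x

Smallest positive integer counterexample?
Testing positive integers:
x = 1: LHS = 3·1 = 3, RHS = 2·1 = 2; 3 = 2 — FAILS  ← smallest positive counterexample

Answer: x = 1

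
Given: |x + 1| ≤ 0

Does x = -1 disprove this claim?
Substitute x = -1 into the relation:
x = -1: LHS = |(-1) + 1| = |0| = 0; 0 ≤ 0 — holds

The claim holds here, so x = -1 is not a counterexample. (A counterexample exists elsewhere, e.g. x = 0.)

Answer: No, x = -1 is not a counterexample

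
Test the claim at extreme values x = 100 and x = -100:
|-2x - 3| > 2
x = 100: LHS = |-2·100 - 3| = |-203| = 203; 203 > 2 — holds
x = -100: LHS = |-2·(-100) - 3| = |197| = 197; 197 > 2 — holds

Answer: Yes, holds for both x = 100 and x = -100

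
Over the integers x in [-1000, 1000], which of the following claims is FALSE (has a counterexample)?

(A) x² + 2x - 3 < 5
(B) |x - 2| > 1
(A) x = 2: LHS = 2² + 2·2 - 3 = 5; 5 < 5 — FAILS
(B) x = 1: LHS = |1 - 2| = |-1| = 1; 1 > 1 — FAILS

Answer: Both A and B are false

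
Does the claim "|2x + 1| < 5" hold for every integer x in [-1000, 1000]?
The claim fails at x = 2:
x = 2: LHS = |2·2 + 1| = |5| = 5; 5 < 5 — FAILS

Because a single integer refutes it, the statement is false.

Answer: False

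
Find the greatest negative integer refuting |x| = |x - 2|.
Testing negative integers from -1 downward:
x = -1: LHS = |-1| = 1, RHS = |(-1) - 2| = |-3| = 3; 1 = 3 — FAILS  ← closest negative counterexample to 0

Answer: x = -1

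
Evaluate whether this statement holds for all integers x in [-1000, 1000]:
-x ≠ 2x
The claim fails at x = 0:
x = 0: LHS = -0 = 0, RHS = 2·0 = 0; 0 ≠ 0 — FAILS

Because a single integer refutes it, the statement is false.

Answer: False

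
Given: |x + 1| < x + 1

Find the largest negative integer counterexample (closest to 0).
Testing negative integers from -1 downward:
x = -1: LHS = |(-1) + 1| = |0| = 0, RHS = (-1) + 1 = 0; 0 < 0 — FAILS  ← closest negative counterexample to 0

Answer: x = -1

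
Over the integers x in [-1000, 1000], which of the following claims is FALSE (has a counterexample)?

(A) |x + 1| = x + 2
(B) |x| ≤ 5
(A) x = 0: LHS = |0 + 1| = |1| = 1, RHS = 0 + 2 = 2; 1 = 2 — FAILS
(B) x = 6: LHS = |6| = 6; 6 ≤ 5 — FAILS

Answer: Both A and B are false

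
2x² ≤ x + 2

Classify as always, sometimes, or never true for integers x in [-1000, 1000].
Holds at x = 0: LHS = 2·0² = 0, RHS = 0 + 2 = 2; 0 ≤ 2 — holds
Fails at x = -1: LHS = 2·(-1)² = 2, RHS = (-1) + 2 = 1; 2 ≤ 1 — FAILS
It is satisfied by some integers in the range but not all.

Answer: Sometimes true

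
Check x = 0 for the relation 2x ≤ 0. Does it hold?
x = 0: LHS = 2·0 = 0; 0 ≤ 0 — holds

The relation is satisfied at x = 0.

Answer: Yes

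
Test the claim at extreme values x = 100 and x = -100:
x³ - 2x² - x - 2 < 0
x = 100: LHS = 100³ - 2·100² - 100 - 2 = 979898; 979898 < 0 — FAILS
x = -100: LHS = (-100)³ - 2·(-100)² - (-100) - 2 = -1019902; -1019902 < 0 — holds

Answer: Partially: fails for x = 100, holds for x = -100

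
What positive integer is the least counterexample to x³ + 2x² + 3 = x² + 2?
Testing positive integers:
x = 1: LHS = 1³ + 2·1² + 3 = 6, RHS = 1² + 2 = 3; 6 = 3 — FAILS  ← smallest positive counterexample

Answer: x = 1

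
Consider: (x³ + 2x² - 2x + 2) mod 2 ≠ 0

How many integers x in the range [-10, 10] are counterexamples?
Counterexamples in [-10, 10]: {-10, -8, -6, -4, -2, 0, 2, 4, 6, 8, 10}.

Counting them gives 11 values.

Answer: 11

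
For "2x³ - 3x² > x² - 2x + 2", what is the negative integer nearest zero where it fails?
Testing negative integers from -1 downward:
x = -1: LHS = 2·(-1)³ - 3·(-1)² = -5, RHS = (-1)² - 2·(-1) + 2 = 5; -5 > 5 — FAILS  ← closest negative counterexample to 0

Answer: x = -1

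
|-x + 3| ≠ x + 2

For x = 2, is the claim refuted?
Substitute x = 2 into the relation:
x = 2: LHS = |-2 + 3| = |1| = 1, RHS = 2 + 2 = 4; 1 ≠ 4 — holds

The relation holds at x = 2, so it is not a counterexample.

Answer: No, x = 2 is not a counterexample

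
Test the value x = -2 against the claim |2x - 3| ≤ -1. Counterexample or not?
Substitute x = -2 into the relation:
x = -2: LHS = |2·(-2) - 3| = |-7| = 7; 7 ≤ -1 — FAILS

Since the claim fails at x = -2, this value is a counterexample.

Answer: Yes, x = -2 is a counterexample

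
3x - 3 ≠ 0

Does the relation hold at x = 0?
x = 0: LHS = 3·0 - 3 = -3; -3 ≠ 0 — holds

The relation is satisfied at x = 0.

Answer: Yes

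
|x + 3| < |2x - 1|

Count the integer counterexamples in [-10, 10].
Counterexamples in [-10, 10]: {0, 1, 2, 3, 4}.

Counting them gives 5 values.

Answer: 5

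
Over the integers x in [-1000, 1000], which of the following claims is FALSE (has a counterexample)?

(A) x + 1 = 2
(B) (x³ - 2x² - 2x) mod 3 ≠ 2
(A) x = 0: LHS = 0 + 1 = 1; 1 = 2 — FAILS
(B) x = -1: LHS = ((-1)³ - 2·(-1)² - 2·(-1)) mod 3 = (-1) mod 3 = 2; 2 ≠ 2 — FAILS

Answer: Both A and B are false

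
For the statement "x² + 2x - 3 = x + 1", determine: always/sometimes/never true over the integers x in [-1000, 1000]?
Track d = LHS − RHS over the integers in [-1000, 1000]. Equality would need d = 0, but d changes sign only between consecutive integers, jumping over 0:
x = -3: LHS = (-3)² + 2·(-3) - 3 = 0, RHS = (-3) + 1 = -2; 0 = -2 — FAILS  (d = 2)
x = -2: LHS = (-2)² + 2·(-2) - 3 = -3, RHS = (-2) + 1 = -1; -3 = -1 — FAILS  (d = -2)
x = 1: LHS = 1² + 2·1 - 3 = 0, RHS = 1 + 1 = 2; 0 = 2 — FAILS  (d = -2)
x = 2: LHS = 2² + 2·2 - 3 = 5, RHS = 2 + 1 = 3; 5 = 3 — FAILS  (d = 2)
Away from these crossings d keeps a constant sign, and checking every integer in [-1000, 1000] confirms d ≠ 0 throughout. Hence the two sides are never equal, so the claimed relation (=) fails for every integer in [-1000, 1000].

No integer in the range satisfies it.

Answer: Never true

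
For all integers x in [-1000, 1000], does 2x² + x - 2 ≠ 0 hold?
Track d = LHS − RHS over the integers in [-1000, 1000]. Equality would need d = 0, but d changes sign only between consecutive integers, jumping over 0:
x = -2: LHS = 2·(-2)² + (-2) - 2 = 4; 4 ≠ 0 — holds  (d = 4)
x = -1: LHS = 2·(-1)² + (-1) - 2 = -1; -1 ≠ 0 — holds  (d = -1)
x = 0: LHS = 2·0² + 0 - 2 = -2; -2 ≠ 0 — holds  (d = -2)
x = 1: LHS = 2·1² + 1 - 2 = 1; 1 ≠ 0 — holds  (d = 1)
Away from these crossings d keeps a constant sign, and checking every integer in [-1000, 1000] confirms d ≠ 0 throughout. Hence the two sides are never equal, so the relation holds for every integer in [-1000, 1000].

No counterexample exists.

Answer: True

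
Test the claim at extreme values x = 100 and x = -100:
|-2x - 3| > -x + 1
x = 100: LHS = |-2·100 - 3| = |-203| = 203, RHS = -100 + 1 = -99; 203 > -99 — holds
x = -100: LHS = |-2·(-100) - 3| = |197| = 197, RHS = -(-100) + 1 = 101; 197 > 101 — holds

Answer: Yes, holds for both x = 100 and x = -100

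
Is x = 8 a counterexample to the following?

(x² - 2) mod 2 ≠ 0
Substitute x = 8 into the relation:
x = 8: LHS = (8² - 2) mod 2 = 62 mod 2 = 0; 0 ≠ 0 — FAILS

Since the claim fails at x = 8, this value is a counterexample.

Answer: Yes, x = 8 is a counterexample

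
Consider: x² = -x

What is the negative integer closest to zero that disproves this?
Testing negative integers from -1 downward:
x = -1: LHS = (-1)² = 1, RHS = -(-1) = 1; 1 = 1 — holds
x = -2: LHS = (-2)² = 4, RHS = -(-2) = 2; 4 = 2 — FAILS  ← closest negative counterexample to 0

Answer: x = -2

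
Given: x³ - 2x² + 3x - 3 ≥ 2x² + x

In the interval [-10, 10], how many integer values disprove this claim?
Counterexamples in [-10, 10]: {-10, -9, -8, -7, -6, -5, -4, -3, -2, -1, 0, 1, 2, 3}.

Counting them gives 14 values.

Answer: 14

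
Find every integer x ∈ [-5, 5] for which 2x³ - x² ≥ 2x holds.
Holds for: {0, 2, 3, 4, 5}
Fails for: {-5, -4, -3, -2, -1, 1}

Answer: {0, 2, 3, 4, 5}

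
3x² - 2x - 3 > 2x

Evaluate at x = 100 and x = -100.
x = 100: LHS = 3·100² - 2·100 - 3 = 29797, RHS = 2·100 = 200; 29797 > 200 — holds
x = -100: LHS = 3·(-100)² - 2·(-100) - 3 = 30197, RHS = 2·(-100) = -200; 30197 > -200 — holds

Answer: Yes, holds for both x = 100 and x = -100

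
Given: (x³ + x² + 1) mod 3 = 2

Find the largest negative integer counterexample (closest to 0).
Testing negative integers from -1 downward:
x = -1: LHS = ((-1)³ + (-1)² + 1) mod 3 = 1 mod 3 = 1; 1 = 2 — FAILS  ← closest negative counterexample to 0

Answer: x = -1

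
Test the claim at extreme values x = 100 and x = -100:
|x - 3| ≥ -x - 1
x = 100: LHS = |100 - 3| = |97| = 97, RHS = -100 - 1 = -101; 97 ≥ -101 — holds
x = -100: LHS = |(-100) - 3| = |-103| = 103, RHS = -(-100) - 1 = 99; 103 ≥ 99 — holds

Answer: Yes, holds for both x = 100 and x = -100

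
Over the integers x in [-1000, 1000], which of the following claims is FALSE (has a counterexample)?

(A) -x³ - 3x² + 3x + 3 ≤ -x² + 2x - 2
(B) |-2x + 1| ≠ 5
(A) x = 0: LHS = -0³ - 3·0² + 3·0 + 3 = 3, RHS = -0² + 2·0 - 2 = -2; 3 ≤ -2 — FAILS
(B) x = -2: LHS = |-2·(-2) + 1| = |5| = 5; 5 ≠ 5 — FAILS

Answer: Both A and B are false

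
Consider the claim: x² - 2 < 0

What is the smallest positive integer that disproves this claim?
Testing positive integers:
x = 1: LHS = 1² - 2 = -1; -1 < 0 — holds
x = 2: LHS = 2² - 2 = 2; 2 < 0 — FAILS  ← smallest positive counterexample

Answer: x = 2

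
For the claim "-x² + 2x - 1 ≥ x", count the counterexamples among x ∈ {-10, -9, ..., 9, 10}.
Counterexamples in [-10, 10]: {-10, -9, -8, -7, -6, -5, -4, -3, -2, -1, 0, 1, 2, 3, 4, 5, 6, 7, 8, 9, 10}.

Counting them gives 21 values.

Answer: 21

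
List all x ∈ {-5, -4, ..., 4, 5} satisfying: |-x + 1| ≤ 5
Holds for: {-4, -3, -2, -1, 0, 1, 2, 3, 4, 5}
Fails for: {-5}

Answer: {-4, -3, -2, -1, 0, 1, 2, 3, 4, 5}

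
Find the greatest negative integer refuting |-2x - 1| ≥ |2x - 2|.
Testing negative integers from -1 downward:
x = -1: LHS = |-2·(-1) - 1| = |1| = 1, RHS = |2·(-1) - 2| = |-4| = 4; 1 ≥ 4 — FAILS  ← closest negative counterexample to 0

Answer: x = -1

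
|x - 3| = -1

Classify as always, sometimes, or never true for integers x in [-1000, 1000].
An absolute value is never negative, so the left side is ≥ 0 for every x, while the right side is -1. Tightest case in [-1000, 1000] is x = 3:
x = 3: LHS = |3 - 3| = |0| = 0; 0 = -1 — FAILS
Hence LHS − RHS is never 0, i.e. the two sides are never equal, so the claimed relation (=) fails for every integer in [-1000, 1000].

No integer in the range satisfies it.

Answer: Never true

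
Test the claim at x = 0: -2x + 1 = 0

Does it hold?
x = 0: LHS = -2·0 + 1 = 1; 1 = 0 — FAILS

The relation fails at x = 0, so x = 0 is a counterexample.

Answer: No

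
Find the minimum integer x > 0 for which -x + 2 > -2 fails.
Testing positive integers:
x = 1: LHS = -1 + 2 = 1; 1 > -2 — holds
x = 2: LHS = -2 + 2 = 0; 0 > -2 — holds
x = 3: LHS = -3 + 2 = -1; -1 > -2 — holds
x = 4: LHS = -4 + 2 = -2; -2 > -2 — FAILS  ← smallest positive counterexample

Answer: x = 4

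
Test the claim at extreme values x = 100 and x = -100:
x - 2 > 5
x = 100: LHS = 100 - 2 = 98; 98 > 5 — holds
x = -100: LHS = (-100) - 2 = -102; -102 > 5 — FAILS

Answer: Partially: holds for x = 100, fails for x = -100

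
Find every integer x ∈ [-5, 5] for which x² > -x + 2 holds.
Holds for: {-5, -4, -3, 2, 3, 4, 5}
Fails for: {-2, -1, 0, 1}

Answer: {-5, -4, -3, 2, 3, 4, 5}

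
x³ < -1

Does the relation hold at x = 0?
x = 0: LHS = 0³ = 0; 0 < -1 — FAILS

The relation fails at x = 0, so x = 0 is a counterexample.

Answer: No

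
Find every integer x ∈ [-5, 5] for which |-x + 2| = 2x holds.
Track d = LHS − RHS over the integers in [-5, 5]. Equality would need d = 0, but d changes sign only between consecutive integers, jumping over 0:
x = 0: LHS = |-0 + 2| = |2| = 2, RHS = 2·0 = 0; 2 = 0 — FAILS  (d = 2)
x = 1: LHS = |-1 + 2| = |1| = 1, RHS = 2·1 = 2; 1 = 2 — FAILS  (d = -1)
Away from these crossings d keeps a constant sign, and checking every integer in [-5, 5] confirms d ≠ 0 throughout. Hence the two sides are never equal, so the claimed relation (=) fails for every integer in [-5, 5].

Answer: None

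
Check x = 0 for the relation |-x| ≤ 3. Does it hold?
x = 0: LHS = |-0| = |0| = 0; 0 ≤ 3 — holds

The relation is satisfied at x = 0.

Answer: Yes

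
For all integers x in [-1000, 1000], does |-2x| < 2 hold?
The claim fails at x = 1:
x = 1: LHS = |-2·1| = |-2| = 2; 2 < 2 — FAILS

Because a single integer refutes it, the statement is false.

Answer: False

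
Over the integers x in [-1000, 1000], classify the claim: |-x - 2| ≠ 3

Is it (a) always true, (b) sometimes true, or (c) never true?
Holds at x = 0: LHS = |-0 - 2| = |-2| = 2; 2 ≠ 3 — holds
Fails at x = 1: LHS = |-1 - 2| = |-3| = 3; 3 ≠ 3 — FAILS
It is satisfied by some integers in the range but not all.

Answer: Sometimes true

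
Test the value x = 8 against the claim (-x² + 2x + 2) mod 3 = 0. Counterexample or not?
Substitute x = 8 into the relation:
x = 8: LHS = (-8² + 2·8 + 2) mod 3 = (-46) mod 3 = 2; 2 = 0 — FAILS

Since the claim fails at x = 8, this value is a counterexample.

Answer: Yes, x = 8 is a counterexample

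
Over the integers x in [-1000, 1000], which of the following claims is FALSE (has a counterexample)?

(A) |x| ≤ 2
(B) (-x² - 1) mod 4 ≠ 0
(A) x = 3: LHS = |3| = 3; 3 ≤ 2 — FAILS

(B) For a polynomial with integer coefficients, its value mod 4 depends only on x mod 4, so it suffices to check one representative of each residue class, x = 0, 1, 2, 3:
x = 0: LHS = (-0² - 1) mod 4 = (-1) mod 4 = 3; 3 ≠ 0 — holds
x = 1: LHS = (-1² - 1) mod 4 = (-2) mod 4 = 2; 2 ≠ 0 — holds
x = 2: LHS = (-2² - 1) mod 4 = (-5) mod 4 = 3; 3 ≠ 0 — holds
x = 3: LHS = (-3² - 1) mod 4 = (-10) mod 4 = 2; 2 ≠ 0 — holds
The relation holds in every residue class, so the relation holds for every integer in [-1000, 1000].

Only (A) has a counterexample.

Answer: A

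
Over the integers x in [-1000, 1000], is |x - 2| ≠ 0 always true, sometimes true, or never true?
Holds at x = 0: LHS = |0 - 2| = |-2| = 2; 2 ≠ 0 — holds
Fails at x = 2: LHS = |2 - 2| = |0| = 0; 0 ≠ 0 — FAILS
It is satisfied by some integers in the range but not all.

Answer: Sometimes true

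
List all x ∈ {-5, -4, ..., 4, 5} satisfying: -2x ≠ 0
Holds for: {-5, -4, -3, -2, -1, 1, 2, 3, 4, 5}
Fails for: {0}

Answer: {-5, -4, -3, -2, -1, 1, 2, 3, 4, 5}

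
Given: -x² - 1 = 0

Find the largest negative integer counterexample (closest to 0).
Testing negative integers from -1 downward:
x = -1: LHS = -(-1)² - 1 = -2; -2 = 0 — FAILS  ← closest negative counterexample to 0

Answer: x = -1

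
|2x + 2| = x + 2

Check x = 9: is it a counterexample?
Substitute x = 9 into the relation:
x = 9: LHS = |2·9 + 2| = |20| = 20, RHS = 9 + 2 = 11; 20 = 11 — FAILS

Since the claim fails at x = 9, this value is a counterexample.

Answer: Yes, x = 9 is a counterexample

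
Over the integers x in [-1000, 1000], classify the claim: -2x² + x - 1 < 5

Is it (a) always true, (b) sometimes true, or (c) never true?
Over all integers in [-1000, 1000], LHS − RHS is largest at x = 0, where it equals -6:
x = 0: LHS = -2·0² + 0 - 1 = -1; -1 < 5 — holds
At the ends of the range:
x = -1000: LHS = -2·(-1000)² + (-1000) - 1 = -2001001; -2001001 < 5 — holds
x = 1000: LHS = -2·1000² + 1000 - 1 = -1999001; -1999001 < 5 — holds
Hence LHS − RHS is never zero or positive, i.e. LHS < RHS throughout, so the relation holds for every integer in [-1000, 1000].

No counterexample exists.

Answer: Always true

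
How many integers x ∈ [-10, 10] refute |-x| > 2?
Counterexamples in [-10, 10]: {-2, -1, 0, 1, 2}.

Counting them gives 5 values.

Answer: 5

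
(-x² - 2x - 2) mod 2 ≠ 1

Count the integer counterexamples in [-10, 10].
Counterexamples in [-10, 10]: {-9, -7, -5, -3, -1, 1, 3, 5, 7, 9}.

Counting them gives 10 values.

Answer: 10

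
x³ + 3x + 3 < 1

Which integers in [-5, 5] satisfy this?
Holds for: {-5, -4, -3, -2, -1}
Fails for: {0, 1, 2, 3, 4, 5}

Answer: {-5, -4, -3, -2, -1}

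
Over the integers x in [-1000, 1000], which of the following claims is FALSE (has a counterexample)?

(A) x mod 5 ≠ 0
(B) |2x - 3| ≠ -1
(A) x = 0: LHS = 0 mod 5 = 0; 0 ≠ 0 — FAILS

(B) An absolute value is never negative, so the left side is ≥ 0 for every x, while the right side is -1. Tightest case in [-1000, 1000] is x = 1:
x = 1: LHS = |2·1 - 3| = |-1| = 1; 1 ≠ -1 — holds
Hence LHS − RHS is never 0, i.e. the two sides are never equal, so the relation holds for every integer in [-1000, 1000].

Only (A) has a counterexample.

Answer: A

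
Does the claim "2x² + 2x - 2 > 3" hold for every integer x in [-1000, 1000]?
The claim fails at x = 0:
x = 0: LHS = 2·0² + 2·0 - 2 = -2; -2 > 3 — FAILS

Because a single integer refutes it, the statement is false.

Answer: False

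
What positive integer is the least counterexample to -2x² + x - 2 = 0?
Testing positive integers:
x = 1: LHS = -2·1² + 1 - 2 = -3; -3 = 0 — FAILS  ← smallest positive counterexample

Answer: x = 1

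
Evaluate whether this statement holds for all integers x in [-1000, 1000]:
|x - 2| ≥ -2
An absolute value is never negative, so the left side is ≥ 0 for every x, while the right side is -2. Tightest case in [-1000, 1000] is x = 2:
x = 2: LHS = |2 - 2| = |0| = 0; 0 ≥ -2 — holds
Hence LHS − RHS is never negative, i.e. LHS ≥ RHS throughout, so the relation holds for every integer in [-1000, 1000].

No counterexample exists.

Answer: True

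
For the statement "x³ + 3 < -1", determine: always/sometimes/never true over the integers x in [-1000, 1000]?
Holds at x = -2: LHS = (-2)³ + 3 = -5; -5 < -1 — holds
Fails at x = 0: LHS = 0³ + 3 = 3; 3 < -1 — FAILS
It is satisfied by some integers in the range but not all.

Answer: Sometimes true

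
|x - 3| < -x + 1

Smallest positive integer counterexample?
Testing positive integers:
x = 1: LHS = |1 - 3| = |-2| = 2, RHS = -1 + 1 = 0; 2 < 0 — FAILS  ← smallest positive counterexample

Answer: x = 1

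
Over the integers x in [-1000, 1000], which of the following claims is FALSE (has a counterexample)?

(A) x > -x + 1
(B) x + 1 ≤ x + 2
(A) x = 0: RHS = -0 + 1 = 1; 0 > 1 — FAILS

(B) Over all integers in [-1000, 1000], LHS − RHS is largest at x = 0, where it equals -1:
x = 0: LHS = 0 + 1 = 1, RHS = 0 + 2 = 2; 1 ≤ 2 — holds
At the ends of the range:
x = -1000: LHS = (-1000) + 1 = -999, RHS = (-1000) + 2 = -998; -999 ≤ -998 — holds
x = 1000: LHS = 1000 + 1 = 1001, RHS = 1000 + 2 = 1002; 1001 ≤ 1002 — holds
Hence LHS − RHS is never positive, i.e. LHS ≤ RHS throughout, so the relation holds for every integer in [-1000, 1000].

Only (A) has a counterexample.

Answer: A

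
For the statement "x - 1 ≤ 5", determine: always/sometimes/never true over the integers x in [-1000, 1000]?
Holds at x = 0: LHS = 0 - 1 = -1; -1 ≤ 5 — holds
Fails at x = 7: LHS = 7 - 1 = 6; 6 ≤ 5 — FAILS
It is satisfied by some integers in the range but not all.

Answer: Sometimes true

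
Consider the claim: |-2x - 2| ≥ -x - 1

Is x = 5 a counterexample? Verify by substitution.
Substitute x = 5 into the relation:
x = 5: LHS = |-2·5 - 2| = |-12| = 12, RHS = -5 - 1 = -6; 12 ≥ -6 — holds

The relation holds at x = 5, so it is not a counterexample.

Answer: No, x = 5 is not a counterexample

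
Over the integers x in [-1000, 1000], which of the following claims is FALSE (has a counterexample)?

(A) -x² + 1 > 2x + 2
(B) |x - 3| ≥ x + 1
(A) x = 0: LHS = -0² + 1 = 1, RHS = 2·0 + 2 = 2; 1 > 2 — FAILS
(B) x = 2: LHS = |2 - 3| = |-1| = 1, RHS = 2 + 1 = 3; 1 ≥ 3 — FAILS

Answer: Both A and B are false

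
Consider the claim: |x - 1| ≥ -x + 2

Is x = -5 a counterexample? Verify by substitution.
Substitute x = -5 into the relation:
x = -5: LHS = |(-5) - 1| = |-6| = 6, RHS = -(-5) + 2 = 7; 6 ≥ 7 — FAILS

Since the claim fails at x = -5, this value is a counterexample.

Answer: Yes, x = -5 is a counterexample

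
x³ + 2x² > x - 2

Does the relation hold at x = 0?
x = 0: LHS = 0³ + 2·0² = 0, RHS = 0 - 2 = -2; 0 > -2 — holds

The relation is satisfied at x = 0.

Answer: Yes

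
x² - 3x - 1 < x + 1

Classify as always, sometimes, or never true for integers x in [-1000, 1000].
Holds at x = 0: LHS = 0² - 3·0 - 1 = -1, RHS = 0 + 1 = 1; -1 < 1 — holds
Fails at x = -1: LHS = (-1)² - 3·(-1) - 1 = 3, RHS = (-1) + 1 = 0; 3 < 0 — FAILS
It is satisfied by some integers in the range but not all.

Answer: Sometimes true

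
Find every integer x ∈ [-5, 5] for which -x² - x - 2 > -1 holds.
Over all integers in [-5, 5], LHS − RHS is largest at x = 0, where it equals -1:
x = 0: LHS = -0² - 0 - 2 = -2; -2 > -1 — FAILS
At the ends of the range:
x = -5: LHS = -(-5)² - (-5) - 2 = -22; -22 > -1 — FAILS
x = 5: LHS = -5² - 5 - 2 = -32; -32 > -1 — FAILS
Hence LHS − RHS is never positive, i.e. LHS ≤ RHS throughout, so the claimed relation (>) fails for every integer in [-5, 5].

Answer: None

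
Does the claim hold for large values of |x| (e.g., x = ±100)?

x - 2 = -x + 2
x = 100: LHS = 100 - 2 = 98, RHS = -100 + 2 = -98; 98 = -98 — FAILS
x = -100: LHS = (-100) - 2 = -102, RHS = -(-100) + 2 = 102; -102 = 102 — FAILS

Answer: No, fails for both x = 100 and x = -100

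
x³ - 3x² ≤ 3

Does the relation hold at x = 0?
x = 0: LHS = 0³ - 3·0² = 0; 0 ≤ 3 — holds

The relation is satisfied at x = 0.

Answer: Yes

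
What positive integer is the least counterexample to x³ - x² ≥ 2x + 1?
Testing positive integers:
x = 1: LHS = 1³ - 1² = 0, RHS = 2·1 + 1 = 3; 0 ≥ 3 — FAILS  ← smallest positive counterexample

Answer: x = 1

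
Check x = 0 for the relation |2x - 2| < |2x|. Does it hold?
x = 0: LHS = |2·0 - 2| = |-2| = 2, RHS = |2·0| = |0| = 0; 2 < 0 — FAILS

The relation fails at x = 0, so x = 0 is a counterexample.

Answer: No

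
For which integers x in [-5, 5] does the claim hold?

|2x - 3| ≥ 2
Holds for: {-5, -4, -3, -2, -1, 0, 3, 4, 5}
Fails for: {1, 2}

Answer: {-5, -4, -3, -2, -1, 0, 3, 4, 5}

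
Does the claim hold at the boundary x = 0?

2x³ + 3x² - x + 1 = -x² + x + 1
x = 0: LHS = 2·0³ + 3·0² - 0 + 1 = 1, RHS = -0² + 0 + 1 = 1; 1 = 1 — holds

The relation is satisfied at x = 0.

Answer: Yes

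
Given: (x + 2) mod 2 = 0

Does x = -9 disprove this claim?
Substitute x = -9 into the relation:
x = -9: LHS = ((-9) + 2) mod 2 = (-7) mod 2 = 1; 1 = 0 — FAILS

Since the claim fails at x = -9, this value is a counterexample.

Answer: Yes, x = -9 is a counterexample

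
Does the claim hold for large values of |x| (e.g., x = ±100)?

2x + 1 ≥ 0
x = 100: LHS = 2·100 + 1 = 201; 201 ≥ 0 — holds
x = -100: LHS = 2·(-100) + 1 = -199; -199 ≥ 0 — FAILS

Answer: Partially: holds for x = 100, fails for x = -100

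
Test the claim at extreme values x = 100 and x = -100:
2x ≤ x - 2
x = 100: LHS = 2·100 = 200, RHS = 100 - 2 = 98; 200 ≤ 98 — FAILS
x = -100: LHS = 2·(-100) = -200, RHS = (-100) - 2 = -102; -200 ≤ -102 — holds

Answer: Partially: fails for x = 100, holds for x = -100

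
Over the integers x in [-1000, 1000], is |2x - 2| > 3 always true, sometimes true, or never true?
Holds at x = -1: LHS = |2·(-1) - 2| = |-4| = 4; 4 > 3 — holds
Fails at x = 0: LHS = |2·0 - 2| = |-2| = 2; 2 > 3 — FAILS
It is satisfied by some integers in the range but not all.

Answer: Sometimes true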